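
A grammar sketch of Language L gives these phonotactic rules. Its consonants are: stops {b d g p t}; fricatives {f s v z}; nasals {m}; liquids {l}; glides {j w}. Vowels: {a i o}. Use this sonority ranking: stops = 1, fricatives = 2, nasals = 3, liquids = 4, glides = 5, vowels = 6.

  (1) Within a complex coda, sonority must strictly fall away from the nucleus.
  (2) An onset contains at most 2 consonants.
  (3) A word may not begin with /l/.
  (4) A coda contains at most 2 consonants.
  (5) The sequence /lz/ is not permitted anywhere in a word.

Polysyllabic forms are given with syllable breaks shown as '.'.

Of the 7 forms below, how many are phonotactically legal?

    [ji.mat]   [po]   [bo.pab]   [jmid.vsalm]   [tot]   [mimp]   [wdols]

7

[ji.mat] — σ1 onset /j/, coda /∅/ ok; σ2 onset /m/, coda /t/ ok → phonotactically legal
[po] — σ1 onset /p/, coda /∅/ ok → phonotactically legal
[bo.pab] — σ1 onset /b/, coda /∅/ ok; σ2 onset /p/, coda /b/ ok → phonotactically legal
[jmid.vsalm] — σ1 onset /jm/ (2C), coda /d/ ok; σ2 onset /vs/ (2C), coda /lm/ (4→3 falls) ok → phonotactically legal
[tot] — σ1 onset /t/, coda /t/ ok → phonotactically legal
[mimp] — σ1 onset /m/, coda /mp/ (3→1 falls) ok → phonotactically legal
[wdols] — σ1 onset /wd/ (2C), coda /ls/ (4→2 falls) ok → phonotactically legal
Phonotactically legal: [ji.mat], [po], [bo.pab], [jmid.vsalm], [tot], [mimp], [wdols] → 7.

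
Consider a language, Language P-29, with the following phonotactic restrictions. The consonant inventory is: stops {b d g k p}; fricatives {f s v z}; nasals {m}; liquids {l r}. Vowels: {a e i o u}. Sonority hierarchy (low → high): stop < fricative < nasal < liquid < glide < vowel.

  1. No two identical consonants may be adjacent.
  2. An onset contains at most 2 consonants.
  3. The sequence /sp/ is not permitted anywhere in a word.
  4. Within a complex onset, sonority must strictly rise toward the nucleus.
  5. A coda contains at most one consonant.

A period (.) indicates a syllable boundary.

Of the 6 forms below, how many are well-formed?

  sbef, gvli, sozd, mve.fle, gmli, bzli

0

sbef — violates constraint 4: syllable 1 onset /sb/: /s/ (fricative, 2) → /b/ (stop, 1) does not rise → ill-formed
gvli — violates constraint 2: syllable 1 onset /gvl/ has 3 consonants (> 2) → ill-formed
sozd — violates constraint 5: syllable 1 coda /zd/ has 2 consonants (> 1) → ill-formed
mve.fle — violates constraint 4: syllable 1 onset /mv/: /m/ (nasal, 3) → /v/ (fricative, 2) does not rise → ill-formed
gmli — violates constraint 2: syllable 1 onset /gml/ has 3 consonants (> 2) → ill-formed
bzli — violates constraint 2: syllable 1 onset /bzl/ has 3 consonants (> 2) → ill-formed
No form is well-formed → 0.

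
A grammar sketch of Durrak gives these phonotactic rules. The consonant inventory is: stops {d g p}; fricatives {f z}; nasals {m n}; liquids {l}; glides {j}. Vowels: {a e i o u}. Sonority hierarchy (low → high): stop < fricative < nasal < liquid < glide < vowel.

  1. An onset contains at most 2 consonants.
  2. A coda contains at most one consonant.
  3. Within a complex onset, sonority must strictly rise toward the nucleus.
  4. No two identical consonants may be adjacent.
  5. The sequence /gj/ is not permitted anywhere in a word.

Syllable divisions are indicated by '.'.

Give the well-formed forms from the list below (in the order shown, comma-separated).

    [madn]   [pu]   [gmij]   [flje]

[madn] — violates constraint 2: syllable 1 coda /dn/ has 2 consonants (> 1) → ill-formed
[pu] — σ1 onset /p/, coda /∅/ ok → well-formed
[gmij] — σ1 onset /gm/ (1→3 rises), coda /j/ ok → well-formed
[flje] — violates constraint 1: syllable 1 onset /flj/ has 3 consonants (> 2) → ill-formed

[pu], [gmij]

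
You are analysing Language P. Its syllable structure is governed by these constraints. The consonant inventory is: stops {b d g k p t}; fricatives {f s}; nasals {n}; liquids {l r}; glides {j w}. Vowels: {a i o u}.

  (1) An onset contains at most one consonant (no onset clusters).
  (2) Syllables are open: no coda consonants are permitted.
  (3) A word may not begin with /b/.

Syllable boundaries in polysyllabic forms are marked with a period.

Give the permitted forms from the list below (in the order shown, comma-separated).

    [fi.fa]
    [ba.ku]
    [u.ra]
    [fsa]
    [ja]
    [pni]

[fi.fa], [u.ra], [ja]

[fi.fa] — σ1 onset /f/, coda /∅/ ok; σ2 onset /f/, coda /∅/ ok → permitted
[ba.ku] — violates constraint 3: word begins with /b/ → not permitted
[u.ra] — σ1 onset /∅/, coda /∅/ ok; σ2 onset /r/, coda /∅/ ok → permitted
[fsa] — violates constraint 1: syllable 1 onset /fs/ has 2 consonants (> 1) → not permitted
[ja] — σ1 onset /j/, coda /∅/ ok → permitted
[pni] — violates constraint 1: syllable 1 onset /pn/ has 2 consonants (> 1) → not permitted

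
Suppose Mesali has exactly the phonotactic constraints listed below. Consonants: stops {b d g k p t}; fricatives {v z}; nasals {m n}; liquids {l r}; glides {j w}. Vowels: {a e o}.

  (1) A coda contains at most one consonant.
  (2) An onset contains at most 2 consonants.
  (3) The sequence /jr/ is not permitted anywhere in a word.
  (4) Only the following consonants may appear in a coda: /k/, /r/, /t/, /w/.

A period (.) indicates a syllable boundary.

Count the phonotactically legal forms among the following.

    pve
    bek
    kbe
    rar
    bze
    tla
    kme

pve — σ1 onset /pv/ (2C), coda /∅/ ok → phonotactically legal
bek — σ1 onset /b/, coda /k/ ok → phonotactically legal
kbe — σ1 onset /kb/ (2C), coda /∅/ ok → phonotactically legal
rar — σ1 onset /r/, coda /r/ ok → phonotactically legal
bze — σ1 onset /bz/ (2C), coda /∅/ ok → phonotactically legal
tla — σ1 onset /tl/ (2C), coda /∅/ ok → phonotactically legal
kme — σ1 onset /km/ (2C), coda /∅/ ok → phonotactically legal
Phonotactically legal: pve, bek, kbe, rar, bze, tla, kme → 7.

7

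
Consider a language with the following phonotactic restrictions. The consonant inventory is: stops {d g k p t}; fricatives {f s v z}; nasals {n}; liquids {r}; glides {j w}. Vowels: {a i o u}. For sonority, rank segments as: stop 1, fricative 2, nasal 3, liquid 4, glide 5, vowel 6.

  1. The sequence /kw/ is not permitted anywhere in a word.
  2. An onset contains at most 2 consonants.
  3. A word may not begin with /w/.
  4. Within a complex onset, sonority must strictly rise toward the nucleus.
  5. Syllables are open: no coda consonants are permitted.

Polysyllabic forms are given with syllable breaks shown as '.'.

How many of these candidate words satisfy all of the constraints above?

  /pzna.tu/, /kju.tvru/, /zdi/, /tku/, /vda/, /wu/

/pzna.tu/ — violates constraint 2: syllable 1 onset /pzn/ has 3 consonants (> 2) → not permitted
/kju.tvru/ — violates constraint 2: syllable 2 onset /tvr/ has 3 consonants (> 2) → not permitted
/zdi/ — violates constraint 4: syllable 1 onset /zd/: /z/ (fricative, 2) → /d/ (stop, 1) does not rise → not permitted
/tku/ — violates constraint 4: syllable 1 onset /tk/: /t/ (stop, 1) → /k/ (stop, 1) does not rise → not permitted
/vda/ — violates constraint 4: syllable 1 onset /vd/: /v/ (fricative, 2) → /d/ (stop, 1) does not rise → not permitted
/wu/ — violates constraint 3: word begins with /w/ → not permitted
No form is permitted → 0.

0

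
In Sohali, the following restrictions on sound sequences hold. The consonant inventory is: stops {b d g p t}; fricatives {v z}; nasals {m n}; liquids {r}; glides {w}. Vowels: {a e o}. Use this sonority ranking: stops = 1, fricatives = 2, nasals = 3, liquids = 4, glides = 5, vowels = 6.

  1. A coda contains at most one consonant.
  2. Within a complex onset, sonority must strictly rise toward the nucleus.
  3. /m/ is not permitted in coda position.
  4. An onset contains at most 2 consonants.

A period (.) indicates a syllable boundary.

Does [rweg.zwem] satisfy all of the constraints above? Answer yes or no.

no

[rweg.zwem] — violates constraint 3: syllable 2 coda contains /m/ → phonotactically illegal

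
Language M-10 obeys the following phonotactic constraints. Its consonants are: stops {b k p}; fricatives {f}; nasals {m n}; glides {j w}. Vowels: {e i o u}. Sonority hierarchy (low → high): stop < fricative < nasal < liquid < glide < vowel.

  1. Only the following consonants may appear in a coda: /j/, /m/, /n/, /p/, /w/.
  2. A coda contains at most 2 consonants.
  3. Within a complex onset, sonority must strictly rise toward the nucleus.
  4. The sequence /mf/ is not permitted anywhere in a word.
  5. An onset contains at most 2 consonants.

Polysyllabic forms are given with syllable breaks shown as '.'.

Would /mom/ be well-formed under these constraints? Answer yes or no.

yes

/mom/ — σ1 onset /m/, coda /m/ ok → well-formed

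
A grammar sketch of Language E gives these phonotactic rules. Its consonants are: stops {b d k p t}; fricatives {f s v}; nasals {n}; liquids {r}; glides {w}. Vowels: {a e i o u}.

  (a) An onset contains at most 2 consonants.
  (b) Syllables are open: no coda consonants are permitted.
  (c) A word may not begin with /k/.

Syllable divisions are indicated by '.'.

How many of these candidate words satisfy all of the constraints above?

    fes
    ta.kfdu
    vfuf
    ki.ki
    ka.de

fes — violates constraint (b): syllable 1 coda /s/ has 1 consonant (> 0) → phonotactically illegal
ta.kfdu — violates constraint (a): syllable 2 onset /kfd/ has 3 consonants (> 2) → phonotactically illegal
vfuf — violates constraint (b): syllable 1 coda /f/ has 1 consonant (> 0) → phonotactically illegal
ki.ki — violates constraint (c): word begins with /k/ → phonotactically illegal
ka.de — violates constraint (c): word begins with /k/ → phonotactically illegal
No form is phonotactically legal → 0.

0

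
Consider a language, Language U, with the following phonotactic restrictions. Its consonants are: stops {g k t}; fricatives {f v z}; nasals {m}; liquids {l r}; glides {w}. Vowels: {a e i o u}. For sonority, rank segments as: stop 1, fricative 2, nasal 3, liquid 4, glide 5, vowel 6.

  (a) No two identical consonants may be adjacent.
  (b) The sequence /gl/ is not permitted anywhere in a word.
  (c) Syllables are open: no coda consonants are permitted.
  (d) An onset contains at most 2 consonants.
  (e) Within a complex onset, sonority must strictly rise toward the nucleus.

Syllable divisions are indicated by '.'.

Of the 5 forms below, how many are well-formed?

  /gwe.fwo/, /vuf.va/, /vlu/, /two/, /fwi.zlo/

4

/gwe.fwo/ — σ1 onset /gw/ (1→5 rises), coda /∅/ ok; σ2 onset /fw/ (2→5 rises), coda /∅/ ok → well-formed
/vuf.va/ — violates constraint (c): syllable 1 coda /f/ has 1 consonant (> 0) → ill-formed
/vlu/ — σ1 onset /vl/ (2→4 rises), coda /∅/ ok → well-formed
/two/ — σ1 onset /tw/ (1→5 rises), coda /∅/ ok → well-formed
/fwi.zlo/ — σ1 onset /fw/ (2→5 rises), coda /∅/ ok; σ2 onset /zl/ (2→4 rises), coda /∅/ ok → well-formed
Well-formed: /gwe.fwo/, /vlu/, /two/, /fwi.zlo/ → 4.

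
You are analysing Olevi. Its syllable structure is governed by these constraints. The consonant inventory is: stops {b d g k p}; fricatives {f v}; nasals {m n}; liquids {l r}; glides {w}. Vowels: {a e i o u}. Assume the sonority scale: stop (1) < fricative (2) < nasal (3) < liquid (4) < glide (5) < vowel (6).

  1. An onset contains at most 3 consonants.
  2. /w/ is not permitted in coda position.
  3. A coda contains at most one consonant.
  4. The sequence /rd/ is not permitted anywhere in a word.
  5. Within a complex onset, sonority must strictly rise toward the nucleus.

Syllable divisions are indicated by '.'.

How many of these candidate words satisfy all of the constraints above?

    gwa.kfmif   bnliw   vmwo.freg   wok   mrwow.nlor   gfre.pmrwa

gwa.kfmif — σ1 onset /gw/ (1→5 rises), coda /∅/ ok; σ2 onset /kfm/ (1→2→3 rises), coda /f/ ok → permitted
bnliw — violates constraint 2: syllable 1 coda contains /w/ → not permitted
vmwo.freg — σ1 onset /vmw/ (2→3→5 rises), coda /∅/ ok; σ2 onset /fr/ (2→4 rises), coda /g/ ok → permitted
wok — σ1 onset /w/, coda /k/ ok → permitted
mrwow.nlor — violates constraint 2: syllable 1 coda contains /w/ → not permitted
gfre.pmrwa — violates constraint 1: syllable 2 onset /pmrw/ has 4 consonants (> 3) → not permitted
Permitted: gwa.kfmif, vmwo.freg, wok → 3.

3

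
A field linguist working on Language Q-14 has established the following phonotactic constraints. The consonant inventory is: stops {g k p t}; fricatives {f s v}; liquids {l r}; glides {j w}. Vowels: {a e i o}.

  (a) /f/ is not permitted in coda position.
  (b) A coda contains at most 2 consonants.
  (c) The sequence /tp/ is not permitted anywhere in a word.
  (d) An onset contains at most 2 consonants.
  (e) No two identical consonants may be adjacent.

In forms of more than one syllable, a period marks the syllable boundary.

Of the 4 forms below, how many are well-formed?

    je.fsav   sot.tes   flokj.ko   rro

2

je.fsav — σ1 onset /j/, coda /∅/ ok; σ2 onset /fs/ (2C), coda /v/ ok → well-formed
sot.tes — violates constraint (e): adjacent identical consonants /tt/ → ill-formed
flokj.ko — σ1 onset /fl/ (2C), coda /kj/ (2C) ok; σ2 onset /k/, coda /∅/ ok → well-formed
rro — violates constraint (e): adjacent identical consonants /rr/ → ill-formed
Well-formed: je.fsav, flokj.ko → 2.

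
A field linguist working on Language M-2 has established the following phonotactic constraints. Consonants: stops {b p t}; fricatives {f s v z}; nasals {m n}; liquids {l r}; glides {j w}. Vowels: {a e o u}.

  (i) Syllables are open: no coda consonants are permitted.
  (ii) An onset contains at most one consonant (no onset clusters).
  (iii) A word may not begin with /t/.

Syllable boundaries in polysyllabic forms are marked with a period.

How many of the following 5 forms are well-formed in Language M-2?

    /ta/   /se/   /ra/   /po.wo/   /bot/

/ta/ — violates constraint (iii): word begins with /t/ → ill-formed
/se/ — σ1 onset /s/, coda /∅/ ok → well-formed
/ra/ — σ1 onset /r/, coda /∅/ ok → well-formed
/po.wo/ — σ1 onset /p/, coda /∅/ ok; σ2 onset /w/, coda /∅/ ok → well-formed
/bot/ — violates constraint (i): syllable 1 coda /t/ has 1 consonant (> 0) → ill-formed
Well-formed: /se/, /ra/, /po.wo/ → 3.

3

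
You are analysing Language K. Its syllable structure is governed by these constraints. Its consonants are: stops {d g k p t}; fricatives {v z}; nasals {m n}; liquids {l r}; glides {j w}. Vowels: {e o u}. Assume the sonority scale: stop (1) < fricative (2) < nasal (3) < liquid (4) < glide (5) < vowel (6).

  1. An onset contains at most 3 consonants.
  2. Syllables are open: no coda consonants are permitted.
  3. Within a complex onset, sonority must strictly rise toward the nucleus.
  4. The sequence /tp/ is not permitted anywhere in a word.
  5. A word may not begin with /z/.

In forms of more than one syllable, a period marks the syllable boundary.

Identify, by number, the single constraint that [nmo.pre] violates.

[nmo.pre]: syllable 1 onset /nm/: /n/ (nasal, 3) → /m/ (nasal, 3) does not rise.
This is a violation of constraint 3: "Within a complex onset, sonority must strictly rise toward the nucleus."
The remaining constraints (1, 2, 4, 5) are satisfied.

3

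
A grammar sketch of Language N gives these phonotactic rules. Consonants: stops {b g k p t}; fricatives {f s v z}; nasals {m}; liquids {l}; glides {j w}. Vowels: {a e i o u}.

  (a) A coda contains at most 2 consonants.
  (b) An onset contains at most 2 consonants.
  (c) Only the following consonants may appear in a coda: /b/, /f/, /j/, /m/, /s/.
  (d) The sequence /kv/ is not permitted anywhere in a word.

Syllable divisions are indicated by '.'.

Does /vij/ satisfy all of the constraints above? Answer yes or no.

yes

/vij/ — σ1 onset /v/, coda /j/ ok → permitted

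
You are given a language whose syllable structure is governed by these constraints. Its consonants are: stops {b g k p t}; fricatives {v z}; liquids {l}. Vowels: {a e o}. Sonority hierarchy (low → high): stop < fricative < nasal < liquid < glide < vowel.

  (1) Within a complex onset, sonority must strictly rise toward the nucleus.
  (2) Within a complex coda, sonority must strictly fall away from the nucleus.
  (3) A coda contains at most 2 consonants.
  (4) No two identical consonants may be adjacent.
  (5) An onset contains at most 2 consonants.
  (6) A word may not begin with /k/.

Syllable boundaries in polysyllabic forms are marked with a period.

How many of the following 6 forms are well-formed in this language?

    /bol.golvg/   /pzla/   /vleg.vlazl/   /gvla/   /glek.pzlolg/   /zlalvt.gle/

/bol.golvg/ — violates constraint 3: syllable 2 coda /lvg/ has 3 consonants (> 2) → ill-formed
/pzla/ — violates constraint 5: syllable 1 onset /pzl/ has 3 consonants (> 2) → ill-formed
/vleg.vlazl/ — violates constraint 2: syllable 2 coda /zl/: /z/ (fricative, 2) → /l/ (liquid, 4) does not fall → ill-formed
/gvla/ — violates constraint 5: syllable 1 onset /gvl/ has 3 consonants (> 2) → ill-formed
/glek.pzlolg/ — violates constraint 5: syllable 2 onset /pzl/ has 3 consonants (> 2) → ill-formed
/zlalvt.gle/ — violates constraint 3: syllable 1 coda /lvt/ has 3 consonants (> 2) → ill-formed
No form is well-formed → 0.

0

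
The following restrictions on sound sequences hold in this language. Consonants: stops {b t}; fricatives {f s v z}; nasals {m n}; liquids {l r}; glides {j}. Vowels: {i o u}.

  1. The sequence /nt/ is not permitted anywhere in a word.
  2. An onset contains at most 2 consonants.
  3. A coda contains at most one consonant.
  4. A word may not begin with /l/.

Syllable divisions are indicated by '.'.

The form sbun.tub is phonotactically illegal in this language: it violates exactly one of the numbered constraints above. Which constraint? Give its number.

sbun.tub: contains banned sequence /nt/.
This is a violation of constraint 1: "The sequence /nt/ is not permitted anywhere in a word."
The remaining constraints (2, 3, 4) are satisfied.

1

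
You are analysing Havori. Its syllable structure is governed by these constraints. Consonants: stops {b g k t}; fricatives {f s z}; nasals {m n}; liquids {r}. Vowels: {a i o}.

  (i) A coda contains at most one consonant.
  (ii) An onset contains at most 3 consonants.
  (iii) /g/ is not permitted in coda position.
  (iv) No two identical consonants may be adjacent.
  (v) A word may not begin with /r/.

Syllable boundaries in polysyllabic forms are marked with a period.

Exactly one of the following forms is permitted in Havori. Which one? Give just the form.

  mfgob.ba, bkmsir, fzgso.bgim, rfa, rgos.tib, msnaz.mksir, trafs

msnaz.mksir

mfgob.ba — violates constraint (iv): adjacent identical consonants /bb/ → not permitted
bkmsir — violates constraint (ii): syllable 1 onset /bkms/ has 4 consonants (> 3) → not permitted
fzgso.bgim — violates constraint (ii): syllable 1 onset /fzgs/ has 4 consonants (> 3) → not permitted
rfa — violates constraint (v): word begins with /r/ → not permitted
rgos.tib — violates constraint (v): word begins with /r/ → not permitted
msnaz.mksir — σ1 onset /msn/ (3C), coda /z/ ok; σ2 onset /mks/ (3C), coda /r/ ok → permitted
trafs — violates constraint (i): syllable 1 coda /fs/ has 2 consonants (> 1) → not permitted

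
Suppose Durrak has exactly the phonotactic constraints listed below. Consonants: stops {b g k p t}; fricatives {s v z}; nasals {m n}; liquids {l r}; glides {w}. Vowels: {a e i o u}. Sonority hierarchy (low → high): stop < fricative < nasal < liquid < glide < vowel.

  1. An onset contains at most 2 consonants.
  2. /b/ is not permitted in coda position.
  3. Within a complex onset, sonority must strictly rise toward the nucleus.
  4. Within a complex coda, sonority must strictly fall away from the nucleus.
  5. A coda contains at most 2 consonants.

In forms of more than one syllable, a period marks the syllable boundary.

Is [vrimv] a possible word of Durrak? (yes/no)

[vrimv] — σ1 onset /vr/ (2→4 rises), coda /mv/ (3→2 falls) ok → well-formed

yes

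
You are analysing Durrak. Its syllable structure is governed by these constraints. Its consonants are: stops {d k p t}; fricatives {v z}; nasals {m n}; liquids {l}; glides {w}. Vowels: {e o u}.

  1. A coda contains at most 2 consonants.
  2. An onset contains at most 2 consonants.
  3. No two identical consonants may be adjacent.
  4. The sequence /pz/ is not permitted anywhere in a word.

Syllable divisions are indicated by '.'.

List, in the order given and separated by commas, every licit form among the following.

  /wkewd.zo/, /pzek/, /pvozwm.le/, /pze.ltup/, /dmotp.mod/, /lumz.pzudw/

/wkewd.zo/ — σ1 onset /wk/ (2C), coda /wd/ (2C) ok; σ2 onset /z/, coda /∅/ ok → licit
/pzek/ — violates constraint 4: contains banned sequence /pz/ → illicit
/pvozwm.le/ — violates constraint 1: syllable 1 coda /zwm/ has 3 consonants (> 2) → illicit
/pze.ltup/ — violates constraint 4: contains banned sequence /pz/ → illicit
/dmotp.mod/ — σ1 onset /dm/ (2C), coda /tp/ (2C) ok; σ2 onset /m/, coda /d/ ok → licit
/lumz.pzudw/ — violates constraint 4: contains banned sequence /pz/ → illicit

/wkewd.zo/, /dmotp.mod/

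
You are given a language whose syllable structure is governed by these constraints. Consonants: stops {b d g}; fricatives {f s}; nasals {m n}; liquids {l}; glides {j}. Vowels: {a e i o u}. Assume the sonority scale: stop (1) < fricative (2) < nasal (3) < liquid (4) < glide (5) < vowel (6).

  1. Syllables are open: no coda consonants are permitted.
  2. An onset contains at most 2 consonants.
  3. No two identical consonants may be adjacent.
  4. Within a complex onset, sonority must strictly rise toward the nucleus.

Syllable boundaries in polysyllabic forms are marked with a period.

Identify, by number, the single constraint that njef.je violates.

1

njef.je: syllable 1 coda /f/ has 1 consonant (> 0).
This is a violation of constraint 1: "Syllables are open: no coda consonants are permitted."
The remaining constraints (2, 3, 4) are satisfied.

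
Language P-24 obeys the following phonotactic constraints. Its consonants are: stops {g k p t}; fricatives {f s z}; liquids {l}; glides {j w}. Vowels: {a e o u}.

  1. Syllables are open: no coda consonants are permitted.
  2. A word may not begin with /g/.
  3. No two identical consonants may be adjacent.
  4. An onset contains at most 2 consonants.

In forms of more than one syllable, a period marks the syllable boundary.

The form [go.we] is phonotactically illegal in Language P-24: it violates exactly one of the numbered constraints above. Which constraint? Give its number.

2

[go.we]: word begins with /g/.
This is a violation of constraint 2: "A word may not begin with /g/."
The remaining constraints (1, 3, 4) are satisfied.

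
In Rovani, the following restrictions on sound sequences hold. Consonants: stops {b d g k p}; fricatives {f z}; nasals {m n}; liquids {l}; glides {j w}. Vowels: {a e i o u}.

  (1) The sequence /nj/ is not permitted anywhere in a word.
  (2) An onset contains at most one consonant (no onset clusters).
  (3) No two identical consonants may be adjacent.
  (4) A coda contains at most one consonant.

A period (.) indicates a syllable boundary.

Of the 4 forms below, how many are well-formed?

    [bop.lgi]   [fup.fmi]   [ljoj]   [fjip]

[bop.lgi] — violates constraint 2: syllable 2 onset /lg/ has 2 consonants (> 1) → ill-formed
[fup.fmi] — violates constraint 2: syllable 2 onset /fm/ has 2 consonants (> 1) → ill-formed
[ljoj] — violates constraint 2: syllable 1 onset /lj/ has 2 consonants (> 1) → ill-formed
[fjip] — violates constraint 2: syllable 1 onset /fj/ has 2 consonants (> 1) → ill-formed
No form is well-formed → 0.

0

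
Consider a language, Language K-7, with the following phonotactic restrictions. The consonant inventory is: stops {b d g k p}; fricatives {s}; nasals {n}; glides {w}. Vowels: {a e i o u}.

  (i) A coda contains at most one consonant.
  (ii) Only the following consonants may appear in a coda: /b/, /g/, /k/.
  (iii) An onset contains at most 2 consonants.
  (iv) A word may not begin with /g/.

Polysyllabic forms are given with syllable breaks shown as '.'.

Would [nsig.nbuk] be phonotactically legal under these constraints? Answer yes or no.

[nsig.nbuk] — σ1 onset /ns/ (2C), coda /g/ ok; σ2 onset /nb/ (2C), coda /k/ ok → phonotactically legal

yes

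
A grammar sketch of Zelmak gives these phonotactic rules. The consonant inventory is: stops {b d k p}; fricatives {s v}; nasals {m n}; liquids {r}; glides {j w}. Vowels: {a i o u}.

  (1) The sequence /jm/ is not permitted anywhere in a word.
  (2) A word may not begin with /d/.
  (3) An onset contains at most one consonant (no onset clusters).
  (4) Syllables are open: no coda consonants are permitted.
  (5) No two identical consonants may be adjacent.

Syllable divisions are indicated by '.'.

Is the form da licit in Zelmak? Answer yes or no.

da — violates constraint 2: word begins with /d/ → illicit

no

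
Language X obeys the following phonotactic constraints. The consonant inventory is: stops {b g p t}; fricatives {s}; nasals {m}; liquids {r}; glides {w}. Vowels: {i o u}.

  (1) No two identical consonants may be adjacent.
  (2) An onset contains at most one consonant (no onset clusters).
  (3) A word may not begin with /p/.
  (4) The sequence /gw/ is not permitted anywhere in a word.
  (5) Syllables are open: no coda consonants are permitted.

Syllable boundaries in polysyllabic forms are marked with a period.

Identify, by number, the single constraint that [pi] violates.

3

[pi]: word begins with /p/.
This is a violation of constraint 3: "A word may not begin with /p/."
The remaining constraints (1, 2, 4, 5) are satisfied.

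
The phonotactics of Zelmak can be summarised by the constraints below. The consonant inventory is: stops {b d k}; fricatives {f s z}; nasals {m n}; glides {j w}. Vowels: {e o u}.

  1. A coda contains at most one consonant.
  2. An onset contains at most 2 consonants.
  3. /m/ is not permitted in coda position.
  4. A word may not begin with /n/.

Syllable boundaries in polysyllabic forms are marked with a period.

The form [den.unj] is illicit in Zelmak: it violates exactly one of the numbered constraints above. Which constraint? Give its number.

1

[den.unj]: syllable 2 coda /nj/ has 2 consonants (> 1).
This is a violation of constraint 1: "A coda contains at most one consonant."
The remaining constraints (2, 3, 4) are satisfied.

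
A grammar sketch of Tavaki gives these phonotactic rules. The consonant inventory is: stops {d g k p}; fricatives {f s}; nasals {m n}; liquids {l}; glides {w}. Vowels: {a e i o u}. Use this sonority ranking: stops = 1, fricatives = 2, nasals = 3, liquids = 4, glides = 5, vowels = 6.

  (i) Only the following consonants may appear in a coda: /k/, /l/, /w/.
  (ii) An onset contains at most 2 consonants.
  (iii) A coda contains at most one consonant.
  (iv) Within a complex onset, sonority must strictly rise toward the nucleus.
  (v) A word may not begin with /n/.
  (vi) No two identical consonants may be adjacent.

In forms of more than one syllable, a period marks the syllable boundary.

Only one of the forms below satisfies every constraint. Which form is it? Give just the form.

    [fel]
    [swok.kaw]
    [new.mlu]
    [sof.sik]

[fel] — σ1 onset /f/, coda /l/ ok → phonotactically legal
[swok.kaw] — violates constraint (vi): adjacent identical consonants /kk/ → phonotactically illegal
[new.mlu] — violates constraint (v): word begins with /n/ → phonotactically illegal
[sof.sik] — violates constraint (i): syllable 1 coda contains /f/, which is not a licensed coda consonant → phonotactically illegal

[fel]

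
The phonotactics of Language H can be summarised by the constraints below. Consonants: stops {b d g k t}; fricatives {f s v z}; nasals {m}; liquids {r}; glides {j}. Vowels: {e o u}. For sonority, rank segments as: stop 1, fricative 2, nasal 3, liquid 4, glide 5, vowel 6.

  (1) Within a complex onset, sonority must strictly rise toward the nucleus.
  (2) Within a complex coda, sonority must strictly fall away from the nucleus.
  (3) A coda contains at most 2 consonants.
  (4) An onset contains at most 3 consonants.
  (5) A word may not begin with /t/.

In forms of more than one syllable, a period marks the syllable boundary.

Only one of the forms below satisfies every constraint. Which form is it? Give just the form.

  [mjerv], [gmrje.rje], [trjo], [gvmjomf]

[mjerv]

[mjerv] — σ1 onset /mj/ (3→5 rises), coda /rv/ (4→2 falls) ok → licit
[gmrje.rje] — violates constraint 4: syllable 1 onset /gmrj/ has 4 consonants (> 3) → illicit
[trjo] — violates constraint 5: word begins with /t/ → illicit
[gvmjomf] — violates constraint 4: syllable 1 onset /gvmj/ has 4 consonants (> 3) → illicit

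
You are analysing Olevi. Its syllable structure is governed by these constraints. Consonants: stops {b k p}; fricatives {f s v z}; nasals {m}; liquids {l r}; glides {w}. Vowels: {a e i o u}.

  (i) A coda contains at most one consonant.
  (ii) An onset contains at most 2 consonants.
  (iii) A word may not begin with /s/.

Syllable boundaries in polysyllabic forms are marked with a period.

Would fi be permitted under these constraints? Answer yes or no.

fi — σ1 onset /f/, coda /∅/ ok → permitted

yes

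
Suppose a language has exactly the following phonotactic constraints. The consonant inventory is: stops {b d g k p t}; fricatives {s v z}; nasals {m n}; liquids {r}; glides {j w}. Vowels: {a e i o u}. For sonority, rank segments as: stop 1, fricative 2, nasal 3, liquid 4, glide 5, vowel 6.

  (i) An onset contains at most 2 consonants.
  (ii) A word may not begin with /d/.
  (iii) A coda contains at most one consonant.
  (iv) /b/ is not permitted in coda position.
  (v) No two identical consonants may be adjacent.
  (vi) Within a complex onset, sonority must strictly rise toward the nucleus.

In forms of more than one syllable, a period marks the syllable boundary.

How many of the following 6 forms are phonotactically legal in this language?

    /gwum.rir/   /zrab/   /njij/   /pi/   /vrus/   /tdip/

/gwum.rir/ — σ1 onset /gw/ (1→5 rises), coda /m/ ok; σ2 onset /r/, coda /r/ ok → phonotactically legal
/zrab/ — violates constraint (iv): syllable 1 coda contains /b/ → phonotactically illegal
/njij/ — σ1 onset /nj/ (3→5 rises), coda /j/ ok → phonotactically legal
/pi/ — σ1 onset /p/, coda /∅/ ok → phonotactically legal
/vrus/ — σ1 onset /vr/ (2→4 rises), coda /s/ ok → phonotactically legal
/tdip/ — violates constraint (vi): syllable 1 onset /td/: /t/ (stop, 1) → /d/ (stop, 1) does not rise → phonotactically illegal
Phonotactically legal: /gwum.rir/, /njij/, /pi/, /vrus/ → 4.

4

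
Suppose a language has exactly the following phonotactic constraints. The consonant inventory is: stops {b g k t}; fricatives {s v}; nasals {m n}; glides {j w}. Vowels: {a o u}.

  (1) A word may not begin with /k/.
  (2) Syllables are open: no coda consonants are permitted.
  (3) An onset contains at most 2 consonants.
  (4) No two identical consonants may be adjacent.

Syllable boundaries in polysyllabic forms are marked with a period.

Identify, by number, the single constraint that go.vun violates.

2

go.vun: syllable 2 coda /n/ has 1 consonant (> 0).
This is a violation of constraint 2: "Syllables are open: no coda consonants are permitted."
The remaining constraints (1, 3, 4) are satisfied.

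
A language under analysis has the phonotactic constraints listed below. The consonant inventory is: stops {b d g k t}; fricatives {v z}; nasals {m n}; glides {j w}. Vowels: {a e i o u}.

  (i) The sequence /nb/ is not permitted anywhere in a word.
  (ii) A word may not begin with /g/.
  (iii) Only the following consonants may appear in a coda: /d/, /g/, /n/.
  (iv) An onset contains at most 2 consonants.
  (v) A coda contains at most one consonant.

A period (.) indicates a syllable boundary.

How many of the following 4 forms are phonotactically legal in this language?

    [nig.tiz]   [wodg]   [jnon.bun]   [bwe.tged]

1

[nig.tiz] — violates constraint (iii): syllable 2 coda contains /z/, which is not a licensed coda consonant → phonotactically illegal
[wodg] — violates constraint (v): syllable 1 coda /dg/ has 2 consonants (> 1) → phonotactically illegal
[jnon.bun] — violates constraint (i): contains banned sequence /nb/ → phonotactically illegal
[bwe.tged] — σ1 onset /bw/ (2C), coda /∅/ ok; σ2 onset /tg/ (2C), coda /d/ ok → phonotactically legal
Phonotactically legal: [bwe.tged] → 1.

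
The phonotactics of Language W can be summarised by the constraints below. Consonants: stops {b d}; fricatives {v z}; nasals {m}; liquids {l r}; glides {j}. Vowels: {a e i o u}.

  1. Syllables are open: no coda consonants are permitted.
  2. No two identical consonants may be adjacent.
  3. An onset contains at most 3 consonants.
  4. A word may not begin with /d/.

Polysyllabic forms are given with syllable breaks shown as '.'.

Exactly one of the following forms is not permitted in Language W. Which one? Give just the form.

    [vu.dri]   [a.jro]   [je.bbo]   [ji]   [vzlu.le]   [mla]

[je.bbo]

[vu.dri] — σ1 onset /v/, coda /∅/ ok; σ2 onset /dr/ (2C), coda /∅/ ok → permitted
[a.jro] — σ1 onset /∅/, coda /∅/ ok; σ2 onset /jr/ (2C), coda /∅/ ok → permitted
[je.bbo] — violates constraint 2: adjacent identical consonants /bb/ → not permitted
[ji] — σ1 onset /j/, coda /∅/ ok → permitted
[vzlu.le] — σ1 onset /vzl/ (3C), coda /∅/ ok; σ2 onset /l/, coda /∅/ ok → permitted
[mla] — σ1 onset /ml/ (2C), coda /∅/ ok → permitted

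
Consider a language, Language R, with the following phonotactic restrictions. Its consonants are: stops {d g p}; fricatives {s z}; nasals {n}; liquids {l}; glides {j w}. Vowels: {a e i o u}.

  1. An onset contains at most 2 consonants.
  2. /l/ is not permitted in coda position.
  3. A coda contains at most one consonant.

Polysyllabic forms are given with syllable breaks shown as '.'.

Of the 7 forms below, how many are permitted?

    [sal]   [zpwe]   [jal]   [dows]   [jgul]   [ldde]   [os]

1

[sal] — violates constraint 2: syllable 1 coda contains /l/ → not permitted
[zpwe] — violates constraint 1: syllable 1 onset /zpw/ has 3 consonants (> 2) → not permitted
[jal] — violates constraint 2: syllable 1 coda contains /l/ → not permitted
[dows] — violates constraint 3: syllable 1 coda /ws/ has 2 consonants (> 1) → not permitted
[jgul] — violates constraint 2: syllable 1 coda contains /l/ → not permitted
[ldde] — violates constraint 1: syllable 1 onset /ldd/ has 3 consonants (> 2) → not permitted
[os] — σ1 onset /∅/, coda /s/ ok → permitted
Permitted: [os] → 1.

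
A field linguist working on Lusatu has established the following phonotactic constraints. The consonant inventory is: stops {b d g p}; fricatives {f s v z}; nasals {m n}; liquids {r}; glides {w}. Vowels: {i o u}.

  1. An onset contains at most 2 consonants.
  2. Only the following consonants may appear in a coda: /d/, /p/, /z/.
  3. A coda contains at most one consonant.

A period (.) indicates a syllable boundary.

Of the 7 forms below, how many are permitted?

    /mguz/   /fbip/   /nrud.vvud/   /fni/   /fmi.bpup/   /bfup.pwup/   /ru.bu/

/mguz/ — σ1 onset /mg/ (2C), coda /z/ ok → permitted
/fbip/ — σ1 onset /fb/ (2C), coda /p/ ok → permitted
/nrud.vvud/ — σ1 onset /nr/ (2C), coda /d/ ok; σ2 onset /vv/ (2C), coda /d/ ok → permitted
/fni/ — σ1 onset /fn/ (2C), coda /∅/ ok → permitted
/fmi.bpup/ — σ1 onset /fm/ (2C), coda /∅/ ok; σ2 onset /bp/ (2C), coda /p/ ok → permitted
/bfup.pwup/ — σ1 onset /bf/ (2C), coda /p/ ok; σ2 onset /pw/ (2C), coda /p/ ok → permitted
/ru.bu/ — σ1 onset /r/, coda /∅/ ok; σ2 onset /b/, coda /∅/ ok → permitted
Permitted: /mguz/, /fbip/, /nrud.vvud/, /fni/, /fmi.bpup/, /bfup.pwup/, /ru.bu/ → 7.

7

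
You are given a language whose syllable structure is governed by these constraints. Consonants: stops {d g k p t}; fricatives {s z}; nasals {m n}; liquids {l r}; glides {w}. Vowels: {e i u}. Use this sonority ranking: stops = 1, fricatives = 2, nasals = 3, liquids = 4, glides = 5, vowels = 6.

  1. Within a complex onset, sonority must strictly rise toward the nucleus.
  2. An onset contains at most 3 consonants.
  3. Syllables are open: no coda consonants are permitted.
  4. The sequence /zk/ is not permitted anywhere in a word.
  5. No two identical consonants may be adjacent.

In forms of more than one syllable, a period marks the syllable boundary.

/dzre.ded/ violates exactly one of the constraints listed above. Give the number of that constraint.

/dzre.ded/: syllable 2 coda /d/ has 1 consonant (> 0).
This is a violation of constraint 3: "Syllables are open: no coda consonants are permitted."
The remaining constraints (1, 2, 4, 5) are satisfied.

3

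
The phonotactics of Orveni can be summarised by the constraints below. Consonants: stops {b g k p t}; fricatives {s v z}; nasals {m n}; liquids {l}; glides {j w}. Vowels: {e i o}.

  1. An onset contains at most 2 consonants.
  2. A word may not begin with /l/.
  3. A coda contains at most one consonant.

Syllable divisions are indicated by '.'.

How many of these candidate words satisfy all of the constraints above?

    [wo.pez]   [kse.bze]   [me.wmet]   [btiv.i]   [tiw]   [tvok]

[wo.pez] — σ1 onset /w/, coda /∅/ ok; σ2 onset /p/, coda /z/ ok → permitted
[kse.bze] — σ1 onset /ks/ (2C), coda /∅/ ok; σ2 onset /bz/ (2C), coda /∅/ ok → permitted
[me.wmet] — σ1 onset /m/, coda /∅/ ok; σ2 onset /wm/ (2C), coda /t/ ok → permitted
[btiv.i] — σ1 onset /bt/ (2C), coda /v/ ok; σ2 onset /∅/, coda /∅/ ok → permitted
[tiw] — σ1 onset /t/, coda /w/ ok → permitted
[tvok] — σ1 onset /tv/ (2C), coda /k/ ok → permitted
Permitted: [wo.pez], [kse.bze], [me.wmet], [btiv.i], [tiw], [tvok] → 6.

6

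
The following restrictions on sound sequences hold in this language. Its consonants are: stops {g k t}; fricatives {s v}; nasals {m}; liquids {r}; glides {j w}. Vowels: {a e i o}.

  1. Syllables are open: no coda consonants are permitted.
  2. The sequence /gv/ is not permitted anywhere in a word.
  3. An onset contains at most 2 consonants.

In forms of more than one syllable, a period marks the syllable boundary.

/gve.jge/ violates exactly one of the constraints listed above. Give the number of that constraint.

2

/gve.jge/: contains banned sequence /gv/.
This is a violation of constraint 2: "The sequence /gv/ is not permitted anywhere in a word."
The remaining constraints (1, 3) are satisfied.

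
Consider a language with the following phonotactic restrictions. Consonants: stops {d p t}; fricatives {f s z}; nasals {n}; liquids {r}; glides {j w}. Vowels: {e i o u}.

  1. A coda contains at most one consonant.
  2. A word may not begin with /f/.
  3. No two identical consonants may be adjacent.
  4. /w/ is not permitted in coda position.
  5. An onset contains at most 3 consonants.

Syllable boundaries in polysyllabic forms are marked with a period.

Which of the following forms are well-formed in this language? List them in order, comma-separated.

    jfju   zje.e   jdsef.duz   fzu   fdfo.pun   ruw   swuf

jfju, zje.e, jdsef.duz, swuf

jfju — σ1 onset /jfj/ (3C), coda /∅/ ok → well-formed
zje.e — σ1 onset /zj/ (2C), coda /∅/ ok; σ2 onset /∅/, coda /∅/ ok → well-formed
jdsef.duz — σ1 onset /jds/ (3C), coda /f/ ok; σ2 onset /d/, coda /z/ ok → well-formed
fzu — violates constraint 2: word begins with /f/ → ill-formed
fdfo.pun — violates constraint 2: word begins with /f/ → ill-formed
ruw — violates constraint 4: syllable 1 coda contains /w/ → ill-formed
swuf — σ1 onset /sw/ (2C), coda /f/ ok → well-formed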